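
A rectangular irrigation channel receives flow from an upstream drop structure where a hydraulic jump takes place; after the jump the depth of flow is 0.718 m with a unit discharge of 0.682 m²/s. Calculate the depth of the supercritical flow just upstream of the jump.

V₂ = q/y₂ = 0.682/0.718 = 0.950 m/s; Fr₂ = V₂/√(g·y₂) = 0.358.
The Bélanger relation is symmetric: y₁/y₂ = ½[√(1 + 8Fr₂²) − 1] = ½[√2.025 − 1] = 0.211.
y₁ = 0.211 × 0.718 = 0.152 m.

y₁ = 0.152 m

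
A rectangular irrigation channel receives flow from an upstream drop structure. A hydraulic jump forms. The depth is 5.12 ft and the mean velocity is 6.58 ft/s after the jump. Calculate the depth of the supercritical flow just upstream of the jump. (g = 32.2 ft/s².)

y₁ = 1.95 ft

Fr₂ = V₂/√(g·y₂) = 6.58/√(32.2×5.12) = 0.512.
From the momentum equation (using Fr₂), y₁/y₂ = ½[√(1 + 8Fr₂²) − 1] = ½[√3.101 − 1] = 0.380.
y₁ = 0.380 × 5.12 = 1.95 ft.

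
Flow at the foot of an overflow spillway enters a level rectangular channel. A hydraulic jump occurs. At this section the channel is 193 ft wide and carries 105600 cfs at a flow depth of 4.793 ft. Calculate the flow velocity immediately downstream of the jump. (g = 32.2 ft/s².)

V₂ = 9.129 ft/s

q = Q/b = 105600/193 = 547.2 ft²/s; V₁ = q/y₁ = 114.2 ft/s. Fr₁ = V₁/√(g·y₁) = 9.189.
By Bélanger, y₂/y₁ = ½[√(1 + 8Fr₁²) − 1] = ½[√676.50 − 1] = 12.50.
y₂ = 12.50 × 4.793 = 59.94 ft.
V₂ = q/y₂ = 547.2/59.94 = 9.129 ft/s.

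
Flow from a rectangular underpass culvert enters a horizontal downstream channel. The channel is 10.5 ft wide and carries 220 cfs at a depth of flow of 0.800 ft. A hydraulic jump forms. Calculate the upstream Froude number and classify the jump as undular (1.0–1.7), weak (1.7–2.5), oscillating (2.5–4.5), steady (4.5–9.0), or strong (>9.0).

Fr₁ = 5.16; steady jump

q = Q/b = 220/10.5 = 21.0 ft²/s; V₁ = q/y₁ = 26.2 ft/s. Fr₁ = V₁/√(g·y₁) = 5.16.
Fr₁ = 5.16 lies in the steady range.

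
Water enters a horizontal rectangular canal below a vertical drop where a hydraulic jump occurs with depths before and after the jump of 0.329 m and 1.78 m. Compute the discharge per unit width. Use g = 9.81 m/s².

q = 2.46 m²/s

For a rectangular channel the momentum equation gives q² = ½·g·y₁·y₂·(y₁ + y₂) = ½×9.81×0.329×1.78×2.11 = 6.06.
q = √6.06 = 2.46 m²/s.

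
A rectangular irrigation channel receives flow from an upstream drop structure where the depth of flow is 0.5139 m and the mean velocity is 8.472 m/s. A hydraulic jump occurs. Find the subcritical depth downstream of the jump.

y₂ = 2.497 m

Fr₁ = V₁/√(g·y₁) = 8.472/√(9.81×0.5139) = 3.773.
Conjugate-depth relation: y₂/y₁ = ½[√(1 + 8Fr₁²) − 1] = ½[√114.90 − 1] = 4.860.
y₂ = 4.860 × 0.5139 = 2.497 m.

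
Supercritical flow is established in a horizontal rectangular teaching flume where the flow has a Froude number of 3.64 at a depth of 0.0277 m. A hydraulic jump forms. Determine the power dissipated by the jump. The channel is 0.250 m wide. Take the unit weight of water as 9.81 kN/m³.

P = 0.00946 kW

Fr₁ = 3.64 (given).
Sequent-depth ratio: y₂/y₁ = ½[√(1 + 8Fr₁²) − 1] = ½[√107.0 − 1] = 4.67.
y₂ = 4.67 × 0.0277 = 0.129 m.
Head loss: ΔE = (y₂ − y₁)³/(4y₁y₂) = (0.129 − 0.0277)³/(4×0.0277×0.129) = 0.00105/0.0143 = 0.0734 m.
V₁ = Fr₁·√(g·y₁) = 3.64×√(9.81×0.0277) = 1.90 m/s; q = V₁·y₁ = 0.0526 m²/s. Q = q·b = 0.0526 × 0.250 = 0.0131 m³/s. P = γ·Q·ΔE = 9.81 × 0.0131 × 0.0734 = 0.00946 kW.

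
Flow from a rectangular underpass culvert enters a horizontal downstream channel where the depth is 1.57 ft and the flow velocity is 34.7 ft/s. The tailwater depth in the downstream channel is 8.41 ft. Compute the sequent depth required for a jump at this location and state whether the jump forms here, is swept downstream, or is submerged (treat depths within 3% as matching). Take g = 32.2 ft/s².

Fr₁ = V₁/√(g·y₁) = 34.7/√(32.2×1.57) = 4.88.
Sequent-depth ratio: y₂/y₁ = ½[√(1 + 8Fr₁²) − 1] = ½[√191.5 − 1] = 6.42.
y₂ = 6.42 × 1.57 = 10.1 ft.
Tailwater y_tw = 8.41 ft: y_tw < y₂, so the jump is swept downstream.

y₂ = 10.1 ft; the jump is swept downstream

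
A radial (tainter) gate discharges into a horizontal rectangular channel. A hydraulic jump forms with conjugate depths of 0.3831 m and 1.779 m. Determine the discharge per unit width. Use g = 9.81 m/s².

q = 2.688 m²/s

For a rectangular channel the momentum equation gives q² = ½·g·y₁·y₂·(y₁ + y₂) = ½×9.81×0.3831×1.779×2.162 = 7.228.
q = √7.228 = 2.688 m²/s.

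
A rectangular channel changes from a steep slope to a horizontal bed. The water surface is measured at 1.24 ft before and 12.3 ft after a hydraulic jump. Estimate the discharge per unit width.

For a rectangular channel the momentum equation gives q² = ½·g·y₁·y₂·(y₁ + y₂) = ½×32.2×1.24×12.3×13.5 = 3325.
q = √3325 = 57.7 ft²/s.

q = 57.7 ft²/s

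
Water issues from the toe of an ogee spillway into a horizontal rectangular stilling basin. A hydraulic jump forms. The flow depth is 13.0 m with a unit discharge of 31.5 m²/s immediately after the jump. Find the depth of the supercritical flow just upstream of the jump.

V₂ = q/y₂ = 31.5/13.0 = 2.42 m/s; Fr₂ = V₂/√(g·y₂) = 0.215.
The Bélanger relation is symmetric: y₁/y₂ = ½[√(1 + 8Fr₂²) − 1] = ½[√1.368 − 1] = 0.0849.
y₁ = 0.0849 × 13.0 = 1.10 m.

y₁ = 1.10 m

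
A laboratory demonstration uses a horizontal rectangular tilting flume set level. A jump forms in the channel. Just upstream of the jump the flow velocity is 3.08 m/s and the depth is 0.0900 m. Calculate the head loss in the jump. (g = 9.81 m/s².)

ΔE = 0.171 m

Fr₁ = V₁/√(g·y₁) = 3.08/√(9.81×0.0900) = 3.28.
Conjugate-depth relation: y₂/y₁ = ½[√(1 + 8Fr₁²) − 1] = ½[√86.96 − 1] = 4.16.
y₂ = 4.16 × 0.0900 = 0.375 m.
q = V₁·y₁ = 3.08 × 0.0900 = 0.277 m²/s. V₂ = q/y₂ = 0.277/0.375 = 0.740 m/s. E₁ = y₁ + V₁²/2g = 0.574 m; E₂ = y₂ + V₂²/2g = 0.403 m. ΔE = E₁ − E₂ = 0.171 m.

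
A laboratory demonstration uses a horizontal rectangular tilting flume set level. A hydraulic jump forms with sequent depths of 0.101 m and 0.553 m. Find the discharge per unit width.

q = 0.423 m²/s

For a rectangular channel the momentum equation gives q² = ½·g·y₁·y₂·(y₁ + y₂) = ½×9.81×0.101×0.553×0.654 = 0.179.
q = √0.179 = 0.423 m²/s.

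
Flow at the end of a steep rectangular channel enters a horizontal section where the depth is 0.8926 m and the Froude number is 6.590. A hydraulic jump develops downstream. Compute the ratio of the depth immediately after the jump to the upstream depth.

y₂/y₁ = 8.833

Fr₁ = 6.590 (given).
Conjugate-depth relation: y₂/y₁ = ½[√(1 + 8Fr₁²) − 1] = ½[√348.42 − 1] = 8.833.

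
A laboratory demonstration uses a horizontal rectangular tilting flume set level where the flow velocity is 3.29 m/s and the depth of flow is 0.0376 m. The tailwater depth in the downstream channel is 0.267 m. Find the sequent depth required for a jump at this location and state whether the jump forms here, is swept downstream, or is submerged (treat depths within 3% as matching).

y₂ = 0.270 m; the jump forms here

Fr₁ = V₁/√(g·y₁) = 3.29/√(9.81×0.0376) = 5.42.
Conjugate-depth relation: y₂/y₁ = ½[√(1 + 8Fr₁²) − 1] = ½[√235.8 − 1] = 7.18.
y₂ = 7.18 × 0.0376 = 0.270 m.
Tailwater y_tw = 0.267 m: y_tw ≈ y₂, so the jump forms here.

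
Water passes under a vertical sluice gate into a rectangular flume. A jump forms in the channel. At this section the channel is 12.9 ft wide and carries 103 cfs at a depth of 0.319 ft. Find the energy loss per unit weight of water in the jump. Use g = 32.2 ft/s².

ΔE = 6.59 ft

q = Q/b = 103/12.9 = 7.98 ft²/s; V₁ = q/y₁ = 25.0 ft/s. Fr₁ = V₁/√(g·y₁) = 7.81.
From the momentum equation for a rectangular channel, y₂/y₁ = ½[√(1 + 8Fr₁²) − 1] = ½[√488.9 − 1] = 10.6.
y₂ = 10.6 × 0.319 = 3.37 ft.
Head loss: ΔE = (y₂ − y₁)³/(4y₁y₂) = (3.37 − 0.319)³/(4×0.319×3.37) = 28.3/4.30 = 6.59 ft.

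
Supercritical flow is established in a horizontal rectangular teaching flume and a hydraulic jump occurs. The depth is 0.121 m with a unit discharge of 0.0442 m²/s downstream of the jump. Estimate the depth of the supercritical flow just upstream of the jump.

V₂ = q/y₂ = 0.0442/0.121 = 0.365 m/s; Fr₂ = V₂/√(g·y₂) = 0.335.
From the momentum equation (using Fr₂), y₁/y₂ = ½[√(1 + 8Fr₂²) − 1] = ½[√1.899 − 1] = 0.189.
y₁ = 0.189 × 0.121 = 0.0229 m.

y₁ = 0.0229 m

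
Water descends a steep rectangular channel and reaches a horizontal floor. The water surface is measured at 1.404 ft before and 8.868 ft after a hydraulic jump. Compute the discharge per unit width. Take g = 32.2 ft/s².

q = 45.38 ft²/s

For a rectangular channel the momentum equation gives q² = ½·g·y₁·y₂·(y₁ + y₂) = ½×32.2×1.404×8.868×10.27 = 2059.
q = √2059 = 45.38 ft²/s.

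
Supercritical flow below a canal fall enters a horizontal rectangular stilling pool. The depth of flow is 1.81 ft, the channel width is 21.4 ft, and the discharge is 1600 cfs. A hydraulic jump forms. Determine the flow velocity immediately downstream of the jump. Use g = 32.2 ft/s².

V₂ = 5.76 ft/s

q = Q/b = 1600/21.4 = 74.8 ft²/s; V₁ = q/y₁ = 41.3 ft/s. Fr₁ = V₁/√(g·y₁) = 5.41.
Conjugate-depth relation: y₂/y₁ = ½[√(1 + 8Fr₁²) − 1] = ½[√235.2 − 1] = 7.17.
y₂ = 7.17 × 1.81 = 13.0 ft.
V₂ = q/y₂ = 74.8/13.0 = 5.76 ft/s.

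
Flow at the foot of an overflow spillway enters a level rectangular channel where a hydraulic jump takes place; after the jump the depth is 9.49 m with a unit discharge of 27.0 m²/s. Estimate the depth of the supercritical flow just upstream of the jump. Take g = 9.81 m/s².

y₁ = 1.43 m

V₂ = q/y₂ = 27.0/9.49 = 2.85 m/s; Fr₂ = V₂/√(g·y₂) = 0.295.
The Bélanger relation is symmetric: y₁/y₂ = ½[√(1 + 8Fr₂²) − 1] = ½[√1.696 − 1] = 0.151.
y₁ = 0.151 × 9.49 = 1.43 m.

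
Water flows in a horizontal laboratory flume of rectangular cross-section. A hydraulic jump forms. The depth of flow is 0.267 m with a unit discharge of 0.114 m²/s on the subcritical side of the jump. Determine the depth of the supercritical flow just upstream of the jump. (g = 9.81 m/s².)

y₁ = 0.0331 m

V₂ = q/y₂ = 0.114/0.267 = 0.427 m/s; Fr₂ = V₂/√(g·y₂) = 0.264.
Applying the sequent-depth relation in reverse, y₁/y₂ = ½[√(1 + 8Fr₂²) − 1] = ½[√1.557 − 1] = 0.124.
y₁ = 0.124 × 0.267 = 0.0331 m.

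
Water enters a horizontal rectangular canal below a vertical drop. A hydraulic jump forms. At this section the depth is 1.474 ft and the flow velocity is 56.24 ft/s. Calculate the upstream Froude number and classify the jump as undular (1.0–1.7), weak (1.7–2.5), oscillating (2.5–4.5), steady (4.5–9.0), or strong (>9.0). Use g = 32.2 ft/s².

Fr₁ = V₁/√(g·y₁) = 56.24/√(32.2×1.474) = 8.163.
Fr₁ = 8.163 lies in the steady range.

Fr₁ = 8.163; steady jump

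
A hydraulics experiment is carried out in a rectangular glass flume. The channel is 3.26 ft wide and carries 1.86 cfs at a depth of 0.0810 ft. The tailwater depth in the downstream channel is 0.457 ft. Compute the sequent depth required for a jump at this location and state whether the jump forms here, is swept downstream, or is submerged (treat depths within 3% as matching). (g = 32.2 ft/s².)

q = Q/b = 1.86/3.26 = 0.571 ft²/s; V₁ = q/y₁ = 7.04 ft/s. Fr₁ = V₁/√(g·y₁) = 4.36.
By Bélanger, y₂/y₁ = ½[√(1 + 8Fr₁²) − 1] = ½[√153.2 − 1] = 5.69.
y₂ = 5.69 × 0.0810 = 0.461 ft.
Tailwater y_tw = 0.457 ft: y_tw ≈ y₂, so the jump forms here.

y₂ = 0.461 ft; the jump forms here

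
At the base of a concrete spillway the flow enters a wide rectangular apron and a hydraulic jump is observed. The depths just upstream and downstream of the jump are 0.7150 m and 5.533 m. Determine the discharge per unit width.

q = 11.01 m²/s

For a rectangular channel the momentum equation gives q² = ½·g·y₁·y₂·(y₁ + y₂) = ½×9.81×0.7150×5.533×6.248 = 121.2.
q = √121.2 = 11.01 m²/s.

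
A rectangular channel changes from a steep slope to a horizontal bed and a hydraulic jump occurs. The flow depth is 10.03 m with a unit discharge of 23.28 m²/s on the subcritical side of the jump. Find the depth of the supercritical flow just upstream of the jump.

V₂ = q/y₂ = 23.28/10.03 = 2.321 m/s; Fr₂ = V₂/√(g·y₂) = 0.2340.
The Bélanger relation is symmetric: y₁/y₂ = ½[√(1 + 8Fr₂²) − 1] = ½[√1.4380 − 1] = 0.09959.
y₁ = 0.09959 × 10.03 = 0.9988 m.

y₁ = 0.9988 m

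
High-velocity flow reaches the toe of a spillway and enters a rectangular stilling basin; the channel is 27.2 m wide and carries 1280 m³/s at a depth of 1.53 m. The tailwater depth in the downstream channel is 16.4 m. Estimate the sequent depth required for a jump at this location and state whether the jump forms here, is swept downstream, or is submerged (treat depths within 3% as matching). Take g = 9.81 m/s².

y₂ = 16.4 m; the jump forms here

q = Q/b = 1280/27.2 = 47.1 m²/s; V₁ = q/y₁ = 30.8 m/s. Fr₁ = V₁/√(g·y₁) = 7.94.
Conjugate-depth relation: y₂/y₁ = ½[√(1 + 8Fr₁²) − 1] = ½[√505.2 − 1] = 10.7.
y₂ = 10.7 × 1.53 = 16.4 m.
Tailwater y_tw = 16.4 m: y_tw ≈ y₂, so the jump forms here.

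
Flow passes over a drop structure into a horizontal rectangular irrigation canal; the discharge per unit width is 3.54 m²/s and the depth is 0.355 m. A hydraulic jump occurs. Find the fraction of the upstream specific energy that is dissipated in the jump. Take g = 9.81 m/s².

ΔE/E₁ = 0.518 (51.8%)

V₁ = q/y₁ = 3.54/0.355 = 9.97 m/s. Fr₁ = V₁/√(g·y₁) = 9.97/√(9.81×0.355) = 5.34.
Conjugate-depth relation: y₂/y₁ = ½[√(1 + 8Fr₁²) − 1] = ½[√229.4 − 1] = 7.07.
y₂ = 7.07 × 0.355 = 2.51 m.
E₁ = y₁ + V₁²/2g = 5.42 m. ΔE = (y₂ − y₁)³/(4y₁y₂) = 2.81 m. ΔE/E₁ = 2.81/5.42 = 0.518.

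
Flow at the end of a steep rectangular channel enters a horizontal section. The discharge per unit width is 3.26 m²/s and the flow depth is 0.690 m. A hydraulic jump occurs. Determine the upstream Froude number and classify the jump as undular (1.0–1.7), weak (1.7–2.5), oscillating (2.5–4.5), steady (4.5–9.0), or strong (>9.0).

Fr₁ = 1.82; weak jump

V₁ = q/y₁ = 3.26/0.690 = 4.72 m/s. Fr₁ = V₁/√(g·y₁) = 4.72/√(9.81×0.690) = 1.82.
Fr₁ = 1.82 lies in the weak range.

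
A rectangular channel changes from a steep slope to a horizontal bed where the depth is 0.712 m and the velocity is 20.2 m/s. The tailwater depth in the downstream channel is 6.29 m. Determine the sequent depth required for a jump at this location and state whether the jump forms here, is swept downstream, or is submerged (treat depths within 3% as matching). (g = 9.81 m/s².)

y₂ = 7.35 m; the jump is swept downstream

Fr₁ = V₁/√(g·y₁) = 20.2/√(9.81×0.712) = 7.64.
By Bélanger, y₂/y₁ = ½[√(1 + 8Fr₁²) − 1] = ½[√468.4 − 1] = 10.3.
y₂ = 10.3 × 0.712 = 7.35 m.
Tailwater y_tw = 6.29 m: y_tw < y₂, so the jump is swept downstream.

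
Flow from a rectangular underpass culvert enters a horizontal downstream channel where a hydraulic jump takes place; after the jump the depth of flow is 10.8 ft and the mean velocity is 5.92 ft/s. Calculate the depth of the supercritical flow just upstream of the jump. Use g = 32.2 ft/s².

Fr₂ = V₂/√(g·y₂) = 5.92/√(32.2×10.8) = 0.317.
From the momentum equation (using Fr₂), y₁/y₂ = ½[√(1 + 8Fr₂²) − 1] = ½[√1.806 − 1] = 0.172.
y₁ = 0.172 × 10.8 = 1.86 ft.

y₁ = 1.86 ft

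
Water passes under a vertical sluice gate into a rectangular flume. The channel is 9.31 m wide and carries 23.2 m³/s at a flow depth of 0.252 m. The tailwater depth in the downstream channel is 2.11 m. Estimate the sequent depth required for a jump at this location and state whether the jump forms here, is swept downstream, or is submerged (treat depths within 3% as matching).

q = Q/b = 23.2/9.31 = 2.49 m²/s; V₁ = q/y₁ = 9.89 m/s. Fr₁ = V₁/√(g·y₁) = 6.29.
From the momentum equation for a rectangular channel, y₂/y₁ = ½[√(1 + 8Fr₁²) − 1] = ½[√317.4 − 1] = 8.41.
y₂ = 8.41 × 0.252 = 2.12 m.
Tailwater y_tw = 2.11 m: y_tw ≈ y₂, so the jump forms here.

y₂ = 2.12 m; the jump forms here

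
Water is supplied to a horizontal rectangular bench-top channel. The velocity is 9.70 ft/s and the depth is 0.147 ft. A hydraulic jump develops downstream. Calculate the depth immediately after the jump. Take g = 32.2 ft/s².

y₂ = 0.856 ft

Fr₁ = V₁/√(g·y₁) = 9.70/√(32.2×0.147) = 4.46.
Bélanger equation: y₂/y₁ = ½[√(1 + 8Fr₁²) − 1] = ½[√160.0 − 1] = 5.83.
y₂ = 5.83 × 0.147 = 0.856 ft.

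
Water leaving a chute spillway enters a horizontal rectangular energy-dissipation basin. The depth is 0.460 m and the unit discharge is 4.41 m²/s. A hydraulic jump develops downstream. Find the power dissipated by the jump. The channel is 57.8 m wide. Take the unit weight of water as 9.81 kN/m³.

V₁ = q/y₁ = 4.41/0.460 = 9.59 m/s. Fr₁ = V₁/√(g·y₁) = 9.59/√(9.81×0.460) = 4.51.
Conjugate-depth relation: y₂/y₁ = ½[√(1 + 8Fr₁²) − 1] = ½[√163.9 − 1] = 5.90.
y₂ = 5.90 × 0.460 = 2.71 m.
V₂ = q/y₂ = 4.41/2.71 = 1.62 m/s. E₁ = y₁ + V₁²/2g = 5.14 m; E₂ = y₂ + V₂²/2g = 2.85 m. ΔE = E₁ − E₂ = 2.30 m.
Q = q·b = 4.41 × 57.8 = 255 m³/s. P = γ·Q·ΔE = 9.81 × 255 × 2.30 = 5739 kW.

P = 5739 kW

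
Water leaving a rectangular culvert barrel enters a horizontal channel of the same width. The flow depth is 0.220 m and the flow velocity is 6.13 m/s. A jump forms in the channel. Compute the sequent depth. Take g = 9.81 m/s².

Fr₁ = V₁/√(g·y₁) = 6.13/√(9.81×0.220) = 4.17.
From the momentum equation for a rectangular channel, y₂/y₁ = ½[√(1 + 8Fr₁²) − 1] = ½[√140.3 − 1] = 5.42.
y₂ = 5.42 × 0.220 = 1.19 m.

y₂ = 1.19 m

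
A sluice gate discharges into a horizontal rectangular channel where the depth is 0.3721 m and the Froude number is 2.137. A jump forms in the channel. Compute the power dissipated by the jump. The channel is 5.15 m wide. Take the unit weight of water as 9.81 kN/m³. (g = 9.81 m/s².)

P = 10.64 kW

Fr₁ = 2.137 (given).
Conjugate-depth relation: y₂/y₁ = ½[√(1 + 8Fr₁²) − 1] = ½[√37.534 − 1] = 2.563.
y₂ = 2.563 × 0.3721 = 0.9538 m.
Head loss: ΔE = (y₂ − y₁)³/(4y₁y₂) = (0.9538 − 0.3721)³/(4×0.3721×0.9538) = 0.1968/1.420 = 0.1386 m.
V₁ = Fr₁·√(g·y₁) = 2.137×√(9.81×0.3721) = 4.083 m/s; q = V₁·y₁ = 1.519 m²/s. Q = q·b = 1.519 × 5.15 = 7.824 m³/s. P = γ·Q·ΔE = 9.81 × 7.824 × 0.1386 = 10.64 kW.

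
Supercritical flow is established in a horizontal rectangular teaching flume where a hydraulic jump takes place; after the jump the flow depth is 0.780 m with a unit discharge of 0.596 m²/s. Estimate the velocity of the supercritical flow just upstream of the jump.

V₁ = 5.68 m/s

V₂ = q/y₂ = 0.596/0.780 = 0.764 m/s; Fr₂ = V₂/√(g·y₂) = 0.276.
Applying the sequent-depth relation in reverse, y₁/y₂ = ½[√(1 + 8Fr₂²) − 1] = ½[√1.610 − 1] = 0.135.
y₁ = 0.135 × 0.780 = 0.105 m.
V₁ = q/y₁ = 0.596/0.105 = 5.68 m/s.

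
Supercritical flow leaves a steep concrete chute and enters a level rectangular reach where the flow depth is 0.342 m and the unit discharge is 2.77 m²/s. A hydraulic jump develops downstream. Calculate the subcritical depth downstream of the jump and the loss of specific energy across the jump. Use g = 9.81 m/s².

V₁ = q/y₁ = 2.77/0.342 = 8.10 m/s. Fr₁ = V₁/√(g·y₁) = 8.10/√(9.81×0.342) = 4.42.
Conjugate-depth relation: y₂/y₁ = ½[√(1 + 8Fr₁²) − 1] = ½[√157.4 − 1] = 5.77.
y₂ = 5.77 × 0.342 = 1.97 m.
V₂ = q/y₂ = 2.77/1.97 = 1.40 m/s. E₁ = y₁ + V₁²/2g = 3.69 m; E₂ = y₂ + V₂²/2g = 2.07 m. ΔE = E₁ − E₂ = 1.61 m.

y₂ = 1.97 m; ΔE = 1.61 m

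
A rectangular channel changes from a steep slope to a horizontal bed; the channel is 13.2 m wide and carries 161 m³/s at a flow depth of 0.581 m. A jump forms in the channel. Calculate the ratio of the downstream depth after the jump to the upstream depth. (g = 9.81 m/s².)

y₂/y₁ = 11.9

q = Q/b = 161/13.2 = 12.2 m²/s; V₁ = q/y₁ = 21.0 m/s. Fr₁ = V₁/√(g·y₁) = 8.79.
By Bélanger, y₂/y₁ = ½[√(1 + 8Fr₁²) − 1] = ½[√619.6 − 1] = 11.9.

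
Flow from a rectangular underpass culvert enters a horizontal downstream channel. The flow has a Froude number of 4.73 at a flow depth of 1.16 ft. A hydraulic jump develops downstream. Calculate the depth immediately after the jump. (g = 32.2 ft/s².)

y₂ = 7.20 ft

Fr₁ = 4.73 (given).
Conjugate-depth relation: y₂/y₁ = ½[√(1 + 8Fr₁²) − 1] = ½[√180.0 − 1] = 6.21.
y₂ = 6.21 × 1.16 = 7.20 ft.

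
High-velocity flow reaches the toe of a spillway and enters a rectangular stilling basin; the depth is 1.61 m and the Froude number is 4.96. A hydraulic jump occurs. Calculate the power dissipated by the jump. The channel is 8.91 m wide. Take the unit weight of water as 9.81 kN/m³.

Fr₁ = 4.96 (given).
Bélanger equation: y₂/y₁ = ½[√(1 + 8Fr₁²) − 1] = ½[√197.8 − 1] = 6.53.
y₂ = 6.53 × 1.61 = 10.5 m.
V₁ = Fr₁·√(g·y₁) = 4.96×√(9.81×1.61) = 19.7 m/s; q = V₁·y₁ = 31.7 m²/s. V₂ = q/y₂ = 31.7/10.5 = 3.02 m/s. E₁ = y₁ + V₁²/2g = 21.4 m; E₂ = y₂ + V₂²/2g = 11.0 m. ΔE = E₁ − E₂ = 10.4 m.
Q = q·b = 31.7 × 8.91 = 283 m³/s. P = γ·Q·ΔE = 9.81 × 283 × 10.4 = 28941 kW.

P = 28941 kW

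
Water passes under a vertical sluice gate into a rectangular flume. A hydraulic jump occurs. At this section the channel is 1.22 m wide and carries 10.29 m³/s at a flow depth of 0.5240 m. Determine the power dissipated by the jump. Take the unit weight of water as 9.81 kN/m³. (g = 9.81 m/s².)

q = Q/b = 10.29/1.22 = 8.434 m²/s; V₁ = q/y₁ = 16.10 m/s. Fr₁ = V₁/√(g·y₁) = 7.099.
Bélanger equation: y₂/y₁ = ½[√(1 + 8Fr₁²) − 1] = ½[√404.22 − 1] = 9.553.
y₂ = 9.553 × 0.5240 = 5.006 m.
Head loss: ΔE = (y₂ − y₁)³/(4y₁y₂) = (5.006 − 0.5240)³/(4×0.5240×5.006) = 90.01/10.49 = 8.579 m.
P = γ·Q·ΔE = 9.81 × 10.29 × 8.579 = 866.0 kW.

P = 866.0 kW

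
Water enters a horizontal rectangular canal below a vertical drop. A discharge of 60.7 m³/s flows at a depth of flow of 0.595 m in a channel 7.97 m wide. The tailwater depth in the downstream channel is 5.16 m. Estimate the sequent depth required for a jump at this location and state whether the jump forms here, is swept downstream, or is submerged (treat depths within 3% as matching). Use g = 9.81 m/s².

q = Q/b = 60.7/7.97 = 7.62 m²/s; V₁ = q/y₁ = 12.8 m/s. Fr₁ = V₁/√(g·y₁) = 5.30.
Conjugate-depth relation: y₂/y₁ = ½[√(1 + 8Fr₁²) − 1] = ½[√225.6 − 1] = 7.01.
y₂ = 7.01 × 0.595 = 4.17 m.
Tailwater y_tw = 5.16 m: y_tw > y₂, so the jump is submerged.

y₂ = 4.17 m; the jump is submerged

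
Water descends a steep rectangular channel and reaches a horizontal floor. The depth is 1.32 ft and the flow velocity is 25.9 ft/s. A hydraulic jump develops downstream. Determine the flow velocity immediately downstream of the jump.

V₂ = 5.04 ft/s

Fr₁ = V₁/√(g·y₁) = 25.9/√(32.2×1.32) = 3.97.
Sequent-depth ratio: y₂/y₁ = ½[√(1 + 8Fr₁²) − 1] = ½[√127.3 − 1] = 5.14.
y₂ = 5.14 × 1.32 = 6.79 ft.
q = V₁·y₁ = 25.9 × 1.32 = 34.2 ft²/s.
V₂ = q/y₂ = 34.2/6.79 = 5.04 ft/s.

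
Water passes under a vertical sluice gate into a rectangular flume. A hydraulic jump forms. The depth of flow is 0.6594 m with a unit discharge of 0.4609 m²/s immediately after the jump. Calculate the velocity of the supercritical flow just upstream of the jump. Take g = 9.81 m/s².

V₂ = q/y₂ = 0.4609/0.6594 = 0.6990 m/s; Fr₂ = V₂/√(g·y₂) = 0.2748.
Applying the sequent-depth relation in reverse, y₁/y₂ = ½[√(1 + 8Fr₂²) − 1] = ½[√1.6042 − 1] = 0.1333.
y₁ = 0.1333 × 0.6594 = 0.08789 m.
V₁ = q/y₁ = 0.4609/0.08789 = 5.244 m/s.

V₁ = 5.244 m/s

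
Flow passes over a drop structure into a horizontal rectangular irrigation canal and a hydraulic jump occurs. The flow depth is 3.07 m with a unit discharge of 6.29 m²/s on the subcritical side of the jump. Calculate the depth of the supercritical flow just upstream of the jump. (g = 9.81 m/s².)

V₂ = q/y₂ = 6.29/3.07 = 2.05 m/s; Fr₂ = V₂/√(g·y₂) = 0.373.
Since the conjugate-depth ratio holds either way, y₁/y₂ = ½[√(1 + 8Fr₂²) − 1] = ½[√2.115 − 1] = 0.227.
y₁ = 0.227 × 3.07 = 0.697 m.

y₁ = 0.697 m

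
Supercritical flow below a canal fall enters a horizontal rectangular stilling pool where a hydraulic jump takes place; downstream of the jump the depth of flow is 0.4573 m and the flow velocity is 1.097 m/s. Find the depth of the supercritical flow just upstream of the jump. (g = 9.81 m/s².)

Fr₂ = V₂/√(g·y₂) = 1.097/√(9.81×0.4573) = 0.5179.
The Bélanger relation is symmetric: y₁/y₂ = ½[√(1 + 8Fr₂²) − 1] = ½[√3.1460 − 1] = 0.3869.
y₁ = 0.3869 × 0.4573 = 0.1769 m.

y₁ = 0.1769 m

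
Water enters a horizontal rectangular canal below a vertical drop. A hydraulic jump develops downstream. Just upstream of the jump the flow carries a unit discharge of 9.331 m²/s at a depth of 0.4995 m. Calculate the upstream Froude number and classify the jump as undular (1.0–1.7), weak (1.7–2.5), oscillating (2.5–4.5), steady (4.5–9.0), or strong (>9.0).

Fr₁ = 8.439; steady jump

V₁ = q/y₁ = 9.331/0.4995 = 18.68 m/s. Fr₁ = V₁/√(g·y₁) = 18.68/√(9.81×0.4995) = 8.439.
Fr₁ = 8.439 lies in the steady range.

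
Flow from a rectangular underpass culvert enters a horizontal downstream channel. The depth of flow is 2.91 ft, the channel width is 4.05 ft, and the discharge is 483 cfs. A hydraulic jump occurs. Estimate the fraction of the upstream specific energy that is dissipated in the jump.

ΔE/E₁ = 0.417 (41.7%)

q = Q/b = 483/4.05 = 119 ft²/s; V₁ = q/y₁ = 41.0 ft/s. Fr₁ = V₁/√(g·y₁) = 4.23.
Sequent-depth ratio: y₂/y₁ = ½[√(1 + 8Fr₁²) − 1] = ½[√144.4 − 1] = 5.51.
y₂ = 5.51 × 2.91 = 16.0 ft.
E₁ = y₁ + V₁²/2g = 29.0 ft. ΔE = (y₂ − y₁)³/(4y₁y₂) = 12.1 ft. ΔE/E₁ = 12.1/29.0 = 0.417.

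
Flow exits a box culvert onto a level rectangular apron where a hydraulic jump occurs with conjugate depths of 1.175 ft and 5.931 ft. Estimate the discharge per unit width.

q = 28.24 ft²/s

For a rectangular channel the momentum equation gives q² = ½·g·y₁·y₂·(y₁ + y₂) = ½×32.2×1.175×5.931×7.106 = 797.3.
q = √797.3 = 28.24 ft²/s.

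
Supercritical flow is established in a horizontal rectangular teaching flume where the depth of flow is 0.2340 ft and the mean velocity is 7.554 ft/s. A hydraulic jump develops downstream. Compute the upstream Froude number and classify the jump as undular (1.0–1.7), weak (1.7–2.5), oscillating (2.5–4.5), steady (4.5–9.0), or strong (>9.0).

Fr₁ = 2.752; oscillating jump

Fr₁ = V₁/√(g·y₁) = 7.554/√(32.2×0.2340) = 2.752.
Fr₁ = 2.752 lies in the oscillating range.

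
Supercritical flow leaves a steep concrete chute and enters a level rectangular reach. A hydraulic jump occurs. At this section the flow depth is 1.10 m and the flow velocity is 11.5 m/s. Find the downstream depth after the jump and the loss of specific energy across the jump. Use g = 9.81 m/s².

y₂ = 4.92 m; ΔE = 2.58 m

Fr₁ = V₁/√(g·y₁) = 11.5/√(9.81×1.10) = 3.50.
Conjugate-depth relation: y₂/y₁ = ½[√(1 + 8Fr₁²) − 1] = ½[√99.04 − 1] = 4.48.
y₂ = 4.48 × 1.10 = 4.92 m.
Head loss: ΔE = (y₂ − y₁)³/(4y₁y₂) = (4.92 − 1.10)³/(4×1.10×4.92) = 55.9/21.7 = 2.58 m.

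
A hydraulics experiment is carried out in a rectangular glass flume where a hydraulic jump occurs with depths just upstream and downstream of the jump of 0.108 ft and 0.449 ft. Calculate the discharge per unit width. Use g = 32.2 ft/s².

q = 0.659 ft²/s

For a rectangular channel the momentum equation gives q² = ½·g·y₁·y₂·(y₁ + y₂) = ½×32.2×0.108×0.449×0.557 = 0.435.
q = √0.435 = 0.659 ft²/s.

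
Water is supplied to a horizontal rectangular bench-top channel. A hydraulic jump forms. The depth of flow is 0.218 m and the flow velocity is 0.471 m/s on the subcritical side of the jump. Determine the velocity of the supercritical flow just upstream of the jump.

V₁ = 2.67 m/s

Fr₂ = V₂/√(g·y₂) = 0.471/√(9.81×0.218) = 0.322.
The Bélanger relation is symmetric: y₁/y₂ = ½[√(1 + 8Fr₂²) − 1] = ½[√1.830 − 1] = 0.176.
y₁ = 0.176 × 0.218 = 0.0384 m.
V₁ = q/y₁ = 0.103/0.0384 = 2.67 m/s.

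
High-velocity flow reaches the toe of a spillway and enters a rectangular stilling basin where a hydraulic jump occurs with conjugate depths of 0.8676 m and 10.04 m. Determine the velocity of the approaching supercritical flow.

V₁ = 24.88 m/s

For a rectangular channel the momentum equation gives q² = ½·g·y₁·y₂·(y₁ + y₂) = ½×9.81×0.8676×10.04×10.91 = 466.0.
q = √466.0 = 21.59 m²/s.
V₁ = q/y₁ = 21.59/0.8676 = 24.88 m/s.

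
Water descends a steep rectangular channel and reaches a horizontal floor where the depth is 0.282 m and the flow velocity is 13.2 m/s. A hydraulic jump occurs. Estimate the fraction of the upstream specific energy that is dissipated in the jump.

ΔE/E₁ = 0.661 (66.1%)

Fr₁ = V₁/√(g·y₁) = 13.2/√(9.81×0.282) = 7.94.
Bélanger equation: y₂/y₁ = ½[√(1 + 8Fr₁²) − 1] = ½[√504.9 − 1] = 10.7.
y₂ = 10.7 × 0.282 = 3.03 m.
E₁ = y₁ + V₁²/2g = 9.16 m. ΔE = (y₂ − y₁)³/(4y₁y₂) = 6.06 m. ΔE/E₁ = 6.06/9.16 = 0.661.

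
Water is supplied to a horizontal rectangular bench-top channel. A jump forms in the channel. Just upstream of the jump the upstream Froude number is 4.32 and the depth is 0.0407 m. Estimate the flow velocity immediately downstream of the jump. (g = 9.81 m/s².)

V₂ = 0.485 m/s

Fr₁ = 4.32 (given).
Conjugate-depth relation: y₂/y₁ = ½[√(1 + 8Fr₁²) − 1] = ½[√150.3 − 1] = 5.63.
y₂ = 5.63 × 0.0407 = 0.229 m.
V₁ = Fr₁·√(g·y₁) = 4.32×√(9.81×0.0407) = 2.73 m/s; q = V₁·y₁ = 0.111 m²/s.
V₂ = q/y₂ = 0.111/0.229 = 0.485 m/s.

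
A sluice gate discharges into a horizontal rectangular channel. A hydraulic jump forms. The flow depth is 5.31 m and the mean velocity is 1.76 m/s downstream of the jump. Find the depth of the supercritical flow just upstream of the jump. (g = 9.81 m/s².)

Fr₂ = V₂/√(g·y₂) = 1.76/√(9.81×5.31) = 0.244.
Applying the sequent-depth relation in reverse, y₁/y₂ = ½[√(1 + 8Fr₂²) − 1] = ½[√1.476 − 1] = 0.107.
y₁ = 0.107 × 5.31 = 0.570 m.

y₁ = 0.570 m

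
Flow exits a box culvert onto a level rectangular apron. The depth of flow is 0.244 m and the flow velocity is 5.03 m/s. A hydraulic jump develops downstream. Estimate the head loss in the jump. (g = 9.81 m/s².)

Fr₁ = V₁/√(g·y₁) = 5.03/√(9.81×0.244) = 3.25.
From the momentum equation for a rectangular channel, y₂/y₁ = ½[√(1 + 8Fr₁²) − 1] = ½[√85.56 − 1] = 4.12.
y₂ = 4.12 × 0.244 = 1.01 m.
q = V₁·y₁ = 5.03 × 0.244 = 1.23 m²/s. V₂ = q/y₂ = 1.23/1.01 = 1.22 m/s. E₁ = y₁ + V₁²/2g = 1.53 m; E₂ = y₂ + V₂²/2g = 1.08 m. ΔE = E₁ − E₂ = 0.451 m.

ΔE = 0.451 m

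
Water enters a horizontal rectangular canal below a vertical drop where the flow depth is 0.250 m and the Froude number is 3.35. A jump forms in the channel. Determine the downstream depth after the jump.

Fr₁ = 3.35 (given).
By Bélanger, y₂/y₁ = ½[√(1 + 8Fr₁²) − 1] = ½[√90.78 − 1] = 4.26.
y₂ = 4.26 × 0.250 = 1.07 m.

y₂ = 1.07 m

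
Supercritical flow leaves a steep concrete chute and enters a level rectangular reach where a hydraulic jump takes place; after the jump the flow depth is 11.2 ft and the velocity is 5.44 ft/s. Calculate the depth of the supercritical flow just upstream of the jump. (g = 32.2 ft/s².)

Fr₂ = V₂/√(g·y₂) = 5.44/√(32.2×11.2) = 0.286.
The Bélanger relation is symmetric: y₁/y₂ = ½[√(1 + 8Fr₂²) − 1] = ½[√1.656 − 1] = 0.144.
y₁ = 0.144 × 11.2 = 1.61 ft.

y₁ = 1.61 ft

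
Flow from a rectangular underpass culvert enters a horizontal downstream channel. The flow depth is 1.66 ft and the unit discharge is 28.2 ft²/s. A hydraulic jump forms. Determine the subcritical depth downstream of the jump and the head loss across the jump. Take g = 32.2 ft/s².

y₂ = 4.69 ft; ΔE = 0.892 ft

V₁ = q/y₁ = 28.2/1.66 = 17.0 ft/s. Fr₁ = V₁/√(g·y₁) = 17.0/√(32.2×1.66) = 2.32.
By Bélanger, y₂/y₁ = ½[√(1 + 8Fr₁²) − 1] = ½[√44.19 − 1] = 2.82.
y₂ = 2.82 × 1.66 = 4.69 ft.
V₂ = q/y₂ = 28.2/4.69 = 6.02 ft/s. E₁ = y₁ + V₁²/2g = 6.14 ft; E₂ = y₂ + V₂²/2g = 5.25 ft. ΔE = E₁ − E₂ = 0.892 ft.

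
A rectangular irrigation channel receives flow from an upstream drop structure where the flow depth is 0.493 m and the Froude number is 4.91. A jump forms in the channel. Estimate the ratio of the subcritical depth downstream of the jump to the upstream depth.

y₂/y₁ = 6.46

Fr₁ = 4.91 (given).
Conjugate-depth relation: y₂/y₁ = ½[√(1 + 8Fr₁²) − 1] = ½[√193.9 − 1] = 6.46.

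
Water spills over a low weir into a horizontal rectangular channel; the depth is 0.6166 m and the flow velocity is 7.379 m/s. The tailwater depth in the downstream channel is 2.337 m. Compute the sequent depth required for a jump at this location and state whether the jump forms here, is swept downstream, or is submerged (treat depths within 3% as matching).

Fr₁ = V₁/√(g·y₁) = 7.379/√(9.81×0.6166) = 3.000.
By Bélanger, y₂/y₁ = ½[√(1 + 8Fr₁²) − 1] = ½[√73.013 − 1] = 3.772.
y₂ = 3.772 × 0.6166 = 2.326 m.
Tailwater y_tw = 2.337 m: y_tw ≈ y₂, so the jump forms here.

y₂ = 2.326 m; the jump forms here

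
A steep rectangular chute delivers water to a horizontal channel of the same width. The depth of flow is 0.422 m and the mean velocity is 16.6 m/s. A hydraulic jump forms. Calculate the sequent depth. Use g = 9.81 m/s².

y₂ = 4.66 m

Fr₁ = V₁/√(g·y₁) = 16.6/√(9.81×0.422) = 8.16.
By Bélanger, y₂/y₁ = ½[√(1 + 8Fr₁²) − 1] = ½[√533.5 − 1] = 11.0.
y₂ = 11.0 × 0.422 = 4.66 m.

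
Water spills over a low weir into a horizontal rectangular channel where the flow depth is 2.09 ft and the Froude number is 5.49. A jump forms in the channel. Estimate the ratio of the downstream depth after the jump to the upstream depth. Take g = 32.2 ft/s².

y₂/y₁ = 7.28

Fr₁ = 5.49 (given).
From the momentum equation for a rectangular channel, y₂/y₁ = ½[√(1 + 8Fr₁²) − 1] = ½[√242.1 − 1] = 7.28.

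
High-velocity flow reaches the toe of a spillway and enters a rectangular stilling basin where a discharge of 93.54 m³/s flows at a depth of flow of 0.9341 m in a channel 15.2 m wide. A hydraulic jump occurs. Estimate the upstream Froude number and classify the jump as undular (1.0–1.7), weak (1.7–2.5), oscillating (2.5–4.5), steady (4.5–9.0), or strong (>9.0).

Fr₁ = 2.176; weak jump

q = Q/b = 93.54/15.2 = 6.154 m²/s; V₁ = q/y₁ = 6.588 m/s. Fr₁ = V₁/√(g·y₁) = 2.176.
Fr₁ = 2.176 lies in the weak range.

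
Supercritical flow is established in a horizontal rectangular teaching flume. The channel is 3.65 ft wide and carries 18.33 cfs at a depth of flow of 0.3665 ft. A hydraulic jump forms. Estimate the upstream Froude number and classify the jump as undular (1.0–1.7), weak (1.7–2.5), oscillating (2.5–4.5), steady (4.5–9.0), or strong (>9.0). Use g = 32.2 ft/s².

Fr₁ = 3.989; oscillating jump

q = Q/b = 18.33/3.65 = 5.022 ft²/s; V₁ = q/y₁ = 13.70 ft/s. Fr₁ = V₁/√(g·y₁) = 3.989.
Fr₁ = 3.989 lies in the oscillating range.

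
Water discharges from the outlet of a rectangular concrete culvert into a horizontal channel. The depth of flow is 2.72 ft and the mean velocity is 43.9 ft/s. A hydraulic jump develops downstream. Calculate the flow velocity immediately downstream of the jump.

Fr₁ = V₁/√(g·y₁) = 43.9/√(32.2×2.72) = 4.69.
Bélanger equation: y₂/y₁ = ½[√(1 + 8Fr₁²) − 1] = ½[√177.0 − 1] = 6.15.
y₂ = 6.15 × 2.72 = 16.7 ft.
q = V₁·y₁ = 43.9 × 2.72 = 119 ft²/s.
V₂ = q/y₂ = 119/16.7 = 7.14 ft/s.

V₂ = 7.14 ft/s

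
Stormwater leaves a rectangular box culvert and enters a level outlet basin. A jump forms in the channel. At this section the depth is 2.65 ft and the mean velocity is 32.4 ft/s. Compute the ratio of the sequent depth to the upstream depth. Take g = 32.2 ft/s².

y₂/y₁ = 4.49

Fr₁ = V₁/√(g·y₁) = 32.4/√(32.2×2.65) = 3.51.
Sequent-depth ratio: y₂/y₁ = ½[√(1 + 8Fr₁²) − 1] = ½[√99.42 − 1] = 4.49.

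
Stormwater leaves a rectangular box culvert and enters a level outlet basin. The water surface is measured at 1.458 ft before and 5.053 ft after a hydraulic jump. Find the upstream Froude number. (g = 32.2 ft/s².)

For a rectangular channel the momentum equation gives q² = ½·g·y₁·y₂·(y₁ + y₂) = ½×32.2×1.458×5.053×6.511 = 772.3.
q = √772.3 = 27.79 ft²/s.
V₁ = q/y₁ = 19.06 ft/s; Fr₁ = V₁/√(g·y₁) = 2.782.

Fr₁ = 2.782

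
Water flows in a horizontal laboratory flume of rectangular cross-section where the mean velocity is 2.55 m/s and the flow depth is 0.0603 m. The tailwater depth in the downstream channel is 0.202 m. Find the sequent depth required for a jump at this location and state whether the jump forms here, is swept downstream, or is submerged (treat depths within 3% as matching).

y₂ = 0.254 m; the jump is swept downstream

Fr₁ = V₁/√(g·y₁) = 2.55/√(9.81×0.0603) = 3.32.
Bélanger equation: y₂/y₁ = ½[√(1 + 8Fr₁²) − 1] = ½[√88.94 − 1] = 4.22.
y₂ = 4.22 × 0.0603 = 0.254 m.
Tailwater y_tw = 0.202 m: y_tw < y₂, so the jump is swept downstream.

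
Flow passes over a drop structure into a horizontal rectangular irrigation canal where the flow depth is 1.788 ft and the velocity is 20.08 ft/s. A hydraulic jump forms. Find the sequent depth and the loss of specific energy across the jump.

y₂ = 5.857 ft; ΔE = 1.608 ft

Fr₁ = V₁/√(g·y₁) = 20.08/√(32.2×1.788) = 2.646.
By Bélanger, y₂/y₁ = ½[√(1 + 8Fr₁²) − 1] = ½[√57.027 − 1] = 3.276.
y₂ = 3.276 × 1.788 = 5.857 ft.
q = V₁·y₁ = 20.08 × 1.788 = 35.90 ft²/s. V₂ = q/y₂ = 35.90/5.857 = 6.130 ft/s. E₁ = y₁ + V₁²/2g = 8.049 ft; E₂ = y₂ + V₂²/2g = 6.441 ft. ΔE = E₁ − E₂ = 1.608 ft.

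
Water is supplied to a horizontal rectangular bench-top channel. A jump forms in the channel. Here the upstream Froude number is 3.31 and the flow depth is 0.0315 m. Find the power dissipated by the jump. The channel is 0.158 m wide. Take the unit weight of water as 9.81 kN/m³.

P = 0.00555 kW

Fr₁ = 3.31 (given).
Conjugate-depth relation: y₂/y₁ = ½[√(1 + 8Fr₁²) − 1] = ½[√88.65 − 1] = 4.21.
y₂ = 4.21 × 0.0315 = 0.133 m.
Head loss: ΔE = (y₂ − y₁)³/(4y₁y₂) = (0.133 − 0.0315)³/(4×0.0315×0.133) = 0.00103/0.0167 = 0.0618 m.
V₁ = Fr₁·√(g·y₁) = 3.31×√(9.81×0.0315) = 1.84 m/s; q = V₁·y₁ = 0.0580 m²/s. Q = q·b = 0.0580 × 0.158 = 0.00916 m³/s. P = γ·Q·ΔE = 9.81 × 0.00916 × 0.0618 = 0.00555 kW.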